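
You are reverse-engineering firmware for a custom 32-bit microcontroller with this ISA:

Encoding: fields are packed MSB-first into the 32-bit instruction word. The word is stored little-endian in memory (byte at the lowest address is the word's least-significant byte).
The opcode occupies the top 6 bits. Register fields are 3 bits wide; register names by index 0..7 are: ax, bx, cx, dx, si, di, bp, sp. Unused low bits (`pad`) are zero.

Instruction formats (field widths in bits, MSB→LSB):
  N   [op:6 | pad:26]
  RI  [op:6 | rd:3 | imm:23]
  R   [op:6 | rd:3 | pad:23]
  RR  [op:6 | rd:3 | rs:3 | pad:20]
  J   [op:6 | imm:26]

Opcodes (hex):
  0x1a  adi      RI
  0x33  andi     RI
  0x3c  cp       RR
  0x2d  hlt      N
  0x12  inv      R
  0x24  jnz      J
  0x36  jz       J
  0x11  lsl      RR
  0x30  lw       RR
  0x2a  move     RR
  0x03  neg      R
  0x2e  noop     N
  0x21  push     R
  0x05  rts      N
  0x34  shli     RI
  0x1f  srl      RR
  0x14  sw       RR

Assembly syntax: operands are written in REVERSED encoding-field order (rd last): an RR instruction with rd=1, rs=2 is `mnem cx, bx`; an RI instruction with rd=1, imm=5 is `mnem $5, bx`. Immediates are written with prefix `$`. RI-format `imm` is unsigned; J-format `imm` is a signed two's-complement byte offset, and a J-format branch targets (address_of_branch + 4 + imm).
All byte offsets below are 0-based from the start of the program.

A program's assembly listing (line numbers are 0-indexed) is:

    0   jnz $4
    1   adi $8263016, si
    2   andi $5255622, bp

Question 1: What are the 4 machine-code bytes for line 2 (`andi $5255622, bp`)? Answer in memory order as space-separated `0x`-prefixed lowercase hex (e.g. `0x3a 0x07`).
L2: andi op=0x33:6|rd=6:3|imm=5255622:23 ⇒ 0xcf5031c6 ⇒ little c6 31 50 cf

0xc6 0x31 0x50 0xcf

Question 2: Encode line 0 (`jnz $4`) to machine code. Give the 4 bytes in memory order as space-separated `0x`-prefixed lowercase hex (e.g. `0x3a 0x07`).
0x04 0x00 0x00 0x90

line 0 (jnz): pack op=0x24:6|imm=4:26 = 0x90000004; little→ 04 00 00 90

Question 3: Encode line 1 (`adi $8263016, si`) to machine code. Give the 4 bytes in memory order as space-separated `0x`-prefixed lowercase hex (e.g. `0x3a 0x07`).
0x68 0x15 0x7e 0x6a

1. adi fields op=0x1a:6|rd=4:3|imm=8263016:23 → word 6a7e1568h → 68 15 7e 6a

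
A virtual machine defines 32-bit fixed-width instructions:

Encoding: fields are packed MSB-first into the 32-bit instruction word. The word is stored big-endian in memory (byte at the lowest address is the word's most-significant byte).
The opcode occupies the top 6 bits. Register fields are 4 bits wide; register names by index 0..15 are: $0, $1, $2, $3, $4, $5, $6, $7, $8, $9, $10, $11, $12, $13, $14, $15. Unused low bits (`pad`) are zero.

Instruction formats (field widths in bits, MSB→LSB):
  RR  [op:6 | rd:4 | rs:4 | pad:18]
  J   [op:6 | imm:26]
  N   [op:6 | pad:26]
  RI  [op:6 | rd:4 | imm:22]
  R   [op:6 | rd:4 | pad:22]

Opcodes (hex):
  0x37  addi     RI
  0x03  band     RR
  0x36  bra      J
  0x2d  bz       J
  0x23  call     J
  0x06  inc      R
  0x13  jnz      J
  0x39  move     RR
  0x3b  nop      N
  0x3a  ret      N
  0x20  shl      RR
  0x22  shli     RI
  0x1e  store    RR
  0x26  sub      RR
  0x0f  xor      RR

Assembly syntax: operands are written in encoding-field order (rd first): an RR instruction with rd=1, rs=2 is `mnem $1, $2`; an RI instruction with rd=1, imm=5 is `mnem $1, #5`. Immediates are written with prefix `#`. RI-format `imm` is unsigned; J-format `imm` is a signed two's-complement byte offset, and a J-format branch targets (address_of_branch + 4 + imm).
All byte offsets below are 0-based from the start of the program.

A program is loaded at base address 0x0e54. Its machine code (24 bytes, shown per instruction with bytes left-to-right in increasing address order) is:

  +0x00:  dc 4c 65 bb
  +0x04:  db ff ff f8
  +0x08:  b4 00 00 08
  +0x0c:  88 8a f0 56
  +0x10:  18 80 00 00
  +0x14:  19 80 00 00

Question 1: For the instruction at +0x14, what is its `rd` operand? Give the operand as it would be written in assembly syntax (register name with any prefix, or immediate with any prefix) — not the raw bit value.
$6

[14] 19 80 00 00 → 0x19800000
  top 6b → 0x6 → inc [R]
  rd: (w>>22)&0xf=0x6 → $6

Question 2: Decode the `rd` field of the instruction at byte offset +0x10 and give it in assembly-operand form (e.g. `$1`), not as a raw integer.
$2

@+10  big-endian(18 80 00 00) = 0x18800000
  opcode bits[31:26]=0x6: inc/R
  rd@[25:22]=0x2 ⇒ $2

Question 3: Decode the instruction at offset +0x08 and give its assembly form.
bz #8

@+08  big-endian(b4 00 00 08) = 0xb4000008
  op=0xb4000008>>26=0x2d ⇒ bz (J)
  imm: (w>>0)&0x3ffffff=0x8 → #8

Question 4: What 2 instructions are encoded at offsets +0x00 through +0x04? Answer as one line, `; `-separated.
[00] dc 4c 65 bb → 0xdc4c65bb
  top 6b → 0x37 → addi [RI]
  [25:22] rd=1 = $1
  [21:0] imm=812475 = #812475
[04] db ff ff f8 → 0xdbfffff8
  top 6b → 0x36 → bra [J]
  [25:0] imm=67108856 (s26→-8) = #-8

addi $1, #812475; bra #-8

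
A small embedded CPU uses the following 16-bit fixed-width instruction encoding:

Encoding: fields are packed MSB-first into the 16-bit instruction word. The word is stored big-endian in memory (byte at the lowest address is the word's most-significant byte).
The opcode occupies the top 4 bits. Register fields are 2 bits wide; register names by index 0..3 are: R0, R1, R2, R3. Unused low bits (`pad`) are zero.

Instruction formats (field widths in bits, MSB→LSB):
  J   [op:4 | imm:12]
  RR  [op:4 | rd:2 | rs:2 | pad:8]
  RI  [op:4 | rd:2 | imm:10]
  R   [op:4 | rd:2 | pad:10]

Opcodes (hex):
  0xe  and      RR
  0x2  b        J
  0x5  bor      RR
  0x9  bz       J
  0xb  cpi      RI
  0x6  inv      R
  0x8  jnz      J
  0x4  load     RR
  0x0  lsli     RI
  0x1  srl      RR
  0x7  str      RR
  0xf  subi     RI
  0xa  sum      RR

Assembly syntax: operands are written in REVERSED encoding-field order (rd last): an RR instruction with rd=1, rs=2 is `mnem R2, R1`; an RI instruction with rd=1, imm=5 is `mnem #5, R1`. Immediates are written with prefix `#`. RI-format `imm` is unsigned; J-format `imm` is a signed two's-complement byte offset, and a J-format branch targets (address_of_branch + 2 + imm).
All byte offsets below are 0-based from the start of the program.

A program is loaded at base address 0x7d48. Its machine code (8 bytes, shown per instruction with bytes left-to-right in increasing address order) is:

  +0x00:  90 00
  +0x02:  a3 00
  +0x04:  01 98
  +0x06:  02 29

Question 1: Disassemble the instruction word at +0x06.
lsli #553, R0

off 0x06: read 02 29 as big → 0x0229
  opcode bits[15:12]=0x0: lsli/RI
  rd: (w>>10)&0x3=0x0 → R0
  imm: (w>>0)&0x3ff=0x229 → #553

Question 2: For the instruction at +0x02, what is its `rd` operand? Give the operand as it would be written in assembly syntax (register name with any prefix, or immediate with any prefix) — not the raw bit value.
R0

@+02  big-endian(a3 00) = 0xa300
  top 4b → 0xa → sum [RR]
  rd@[11:10]=0x0 ⇒ R0
  rs@[9:8]=0x3 ⇒ R3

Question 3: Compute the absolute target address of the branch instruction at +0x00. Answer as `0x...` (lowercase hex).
+0x00: 90 00 ⇒ word 0x9000 (big)
  top 4b → 0x9 → bz [J]
  imm@[11:0]=0x0 ⇒ #0
  target = base 0x7d48 + off 0x00 + 2 + imm 0 = 0x7d4a

0x7d4a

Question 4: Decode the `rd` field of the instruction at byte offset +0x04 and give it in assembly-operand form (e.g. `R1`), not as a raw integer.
@+04  big-endian(01 98) = 0x0198
  top 4b → 0x0 → lsli [RI]
  rd@[11:10]=0x0 ⇒ R0
  imm@[9:0]=0x198 ⇒ #408

R0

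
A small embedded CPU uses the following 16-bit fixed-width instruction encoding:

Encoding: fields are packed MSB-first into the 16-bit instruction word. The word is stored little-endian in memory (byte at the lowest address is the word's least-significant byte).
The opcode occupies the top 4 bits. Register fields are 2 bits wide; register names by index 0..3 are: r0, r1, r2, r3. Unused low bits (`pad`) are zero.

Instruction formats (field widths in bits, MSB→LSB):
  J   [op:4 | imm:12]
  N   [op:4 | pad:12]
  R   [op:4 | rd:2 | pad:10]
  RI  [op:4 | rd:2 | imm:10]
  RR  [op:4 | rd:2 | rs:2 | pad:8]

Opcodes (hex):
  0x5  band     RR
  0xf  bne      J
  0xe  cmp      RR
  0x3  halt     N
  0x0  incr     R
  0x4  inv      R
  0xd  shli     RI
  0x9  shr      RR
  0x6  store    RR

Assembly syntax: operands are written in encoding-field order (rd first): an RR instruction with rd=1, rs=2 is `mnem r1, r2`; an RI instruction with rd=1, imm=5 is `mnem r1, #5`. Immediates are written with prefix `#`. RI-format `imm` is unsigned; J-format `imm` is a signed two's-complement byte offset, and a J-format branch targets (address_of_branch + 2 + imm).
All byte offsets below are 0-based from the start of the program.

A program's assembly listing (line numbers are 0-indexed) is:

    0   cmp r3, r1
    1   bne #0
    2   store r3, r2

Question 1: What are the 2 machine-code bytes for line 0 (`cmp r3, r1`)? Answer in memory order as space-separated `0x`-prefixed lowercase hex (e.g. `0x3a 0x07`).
0. cmp fields op=0xe:4|rd=3:2|rs=1:2|pad=0:8 → word ed00h → 00 ed

0x00 0xed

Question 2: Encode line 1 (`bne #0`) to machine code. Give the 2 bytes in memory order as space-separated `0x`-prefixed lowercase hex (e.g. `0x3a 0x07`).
0x00 0xf0

1. bne fields op=0xf:4|imm=0:12 → word f000h → 00 f0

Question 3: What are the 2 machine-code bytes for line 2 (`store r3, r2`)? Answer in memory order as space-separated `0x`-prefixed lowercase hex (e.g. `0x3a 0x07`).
0x00 0x6e

line 2 (store): pack op=0x6:4|rd=3:2|rs=2:2|pad=0:8 = 0x6e00; little→ 00 6e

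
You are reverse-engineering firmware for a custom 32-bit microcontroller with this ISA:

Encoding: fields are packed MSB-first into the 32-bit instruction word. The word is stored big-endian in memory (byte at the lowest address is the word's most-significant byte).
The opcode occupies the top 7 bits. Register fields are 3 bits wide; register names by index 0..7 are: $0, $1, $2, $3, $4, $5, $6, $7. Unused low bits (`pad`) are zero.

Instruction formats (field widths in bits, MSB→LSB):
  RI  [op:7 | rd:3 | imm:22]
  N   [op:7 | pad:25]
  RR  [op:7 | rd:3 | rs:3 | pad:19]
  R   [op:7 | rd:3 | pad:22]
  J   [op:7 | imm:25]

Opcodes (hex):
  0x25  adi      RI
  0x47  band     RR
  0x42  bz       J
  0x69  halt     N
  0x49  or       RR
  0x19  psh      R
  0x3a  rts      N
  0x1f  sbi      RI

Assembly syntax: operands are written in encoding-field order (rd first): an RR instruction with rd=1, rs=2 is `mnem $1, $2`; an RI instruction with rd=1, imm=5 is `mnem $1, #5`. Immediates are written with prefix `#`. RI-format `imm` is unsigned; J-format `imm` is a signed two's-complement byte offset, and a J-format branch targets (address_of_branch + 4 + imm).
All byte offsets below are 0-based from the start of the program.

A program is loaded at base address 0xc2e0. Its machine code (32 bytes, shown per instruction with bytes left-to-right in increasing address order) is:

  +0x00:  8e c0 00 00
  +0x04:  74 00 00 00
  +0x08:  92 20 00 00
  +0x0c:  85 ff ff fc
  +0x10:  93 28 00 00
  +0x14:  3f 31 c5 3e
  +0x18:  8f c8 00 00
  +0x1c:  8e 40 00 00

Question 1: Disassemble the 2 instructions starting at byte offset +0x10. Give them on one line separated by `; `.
off 0x10: read 93 28 00 00 as big → 0x93280000
  top 7b → 0x49 → or [RR]
  rd@[24:22]=0x4 ⇒ $4
  rs@[21:19]=0x5 ⇒ $5
off 0x14: read 3f 31 c5 3e as big → 0x3f31c53e
  top 7b → 0x1f → sbi [RI]
  rd@[24:22]=0x4 ⇒ $4
  imm@[21:0]=0x31c53e ⇒ #3261758

or $4, $5; sbi $4, #3261758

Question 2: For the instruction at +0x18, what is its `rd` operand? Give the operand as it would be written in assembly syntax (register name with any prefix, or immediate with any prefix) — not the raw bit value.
$7

[18] 8f c8 00 00 → 0x8fc80000
  top 7b → 0x47 → band [RR]
  [24:22] rd=7 = $7
  [21:19] rs=1 = $1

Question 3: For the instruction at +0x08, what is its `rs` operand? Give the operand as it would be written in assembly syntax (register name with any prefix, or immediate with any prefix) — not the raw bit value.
$4

off 0x08: read 92 20 00 00 as big → 0x92200000
  top 7b → 0x49 → or [RR]
  [24:22] rd=0 = $0
  [21:19] rs=4 = $4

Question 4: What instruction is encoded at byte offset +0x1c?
band $1, $0

off 0x1c: read 8e 40 00 00 as big → 0x8e400000
  op=0x8e400000>>25=0x47 ⇒ band (RR)
  [24:22] rd=1 = $1
  [21:19] rs=0 = $0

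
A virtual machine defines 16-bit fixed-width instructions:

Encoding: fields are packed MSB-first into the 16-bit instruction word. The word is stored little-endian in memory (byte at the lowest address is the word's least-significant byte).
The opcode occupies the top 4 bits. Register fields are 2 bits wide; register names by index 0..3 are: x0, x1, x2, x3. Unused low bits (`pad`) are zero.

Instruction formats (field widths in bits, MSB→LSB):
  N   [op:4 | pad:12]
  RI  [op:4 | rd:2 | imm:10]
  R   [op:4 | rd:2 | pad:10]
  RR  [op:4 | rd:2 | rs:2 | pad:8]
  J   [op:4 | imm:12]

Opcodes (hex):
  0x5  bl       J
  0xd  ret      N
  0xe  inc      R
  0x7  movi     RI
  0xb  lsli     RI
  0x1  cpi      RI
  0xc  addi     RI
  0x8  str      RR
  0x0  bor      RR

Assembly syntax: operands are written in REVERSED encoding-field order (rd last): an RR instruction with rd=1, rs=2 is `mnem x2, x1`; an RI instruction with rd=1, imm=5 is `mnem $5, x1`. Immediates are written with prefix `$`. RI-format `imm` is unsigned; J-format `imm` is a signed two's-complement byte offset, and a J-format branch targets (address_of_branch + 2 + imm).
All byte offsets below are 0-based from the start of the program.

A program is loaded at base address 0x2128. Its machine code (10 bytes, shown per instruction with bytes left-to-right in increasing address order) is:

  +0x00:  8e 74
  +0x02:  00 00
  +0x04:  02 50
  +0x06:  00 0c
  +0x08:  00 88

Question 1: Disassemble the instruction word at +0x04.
+0x04: 02 50 ⇒ word 0x5002 (little)
  op=0x5002>>12=0x5 ⇒ bl (J)
  imm@[11:0]=0x2 ⇒ $2

bl $2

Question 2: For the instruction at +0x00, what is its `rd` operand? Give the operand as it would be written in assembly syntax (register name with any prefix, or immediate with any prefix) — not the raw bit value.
+0x00: 8e 74 ⇒ word 0x748e (little)
  op=0x748e>>12=0x7 ⇒ movi (RI)
  [11:10] rd=1 = x1
  [9:0] imm=142 = $142

x1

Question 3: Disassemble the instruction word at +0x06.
@+06  little-endian(00 0c) = 0x0c00
  opcode bits[15:12]=0x0: bor/RR
  [11:10] rd=3 = x3
  [9:8] rs=0 = x0

bor x0, x3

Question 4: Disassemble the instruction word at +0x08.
str x0, x2

+0x08: 00 88 ⇒ word 0x8800 (little)
  op=0x8800>>12=0x8 ⇒ str (RR)
  [11:10] rd=2 = x2
  [9:8] rs=0 = x0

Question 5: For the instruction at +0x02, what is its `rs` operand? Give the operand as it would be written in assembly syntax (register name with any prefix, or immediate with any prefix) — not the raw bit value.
x0

off 0x02: read 00 00 as little → 0x0000
  op=0x0000>>12=0x0 ⇒ bor (RR)
  rd@[11:10]=0x0 ⇒ x0
  rs@[9:8]=0x0 ⇒ x0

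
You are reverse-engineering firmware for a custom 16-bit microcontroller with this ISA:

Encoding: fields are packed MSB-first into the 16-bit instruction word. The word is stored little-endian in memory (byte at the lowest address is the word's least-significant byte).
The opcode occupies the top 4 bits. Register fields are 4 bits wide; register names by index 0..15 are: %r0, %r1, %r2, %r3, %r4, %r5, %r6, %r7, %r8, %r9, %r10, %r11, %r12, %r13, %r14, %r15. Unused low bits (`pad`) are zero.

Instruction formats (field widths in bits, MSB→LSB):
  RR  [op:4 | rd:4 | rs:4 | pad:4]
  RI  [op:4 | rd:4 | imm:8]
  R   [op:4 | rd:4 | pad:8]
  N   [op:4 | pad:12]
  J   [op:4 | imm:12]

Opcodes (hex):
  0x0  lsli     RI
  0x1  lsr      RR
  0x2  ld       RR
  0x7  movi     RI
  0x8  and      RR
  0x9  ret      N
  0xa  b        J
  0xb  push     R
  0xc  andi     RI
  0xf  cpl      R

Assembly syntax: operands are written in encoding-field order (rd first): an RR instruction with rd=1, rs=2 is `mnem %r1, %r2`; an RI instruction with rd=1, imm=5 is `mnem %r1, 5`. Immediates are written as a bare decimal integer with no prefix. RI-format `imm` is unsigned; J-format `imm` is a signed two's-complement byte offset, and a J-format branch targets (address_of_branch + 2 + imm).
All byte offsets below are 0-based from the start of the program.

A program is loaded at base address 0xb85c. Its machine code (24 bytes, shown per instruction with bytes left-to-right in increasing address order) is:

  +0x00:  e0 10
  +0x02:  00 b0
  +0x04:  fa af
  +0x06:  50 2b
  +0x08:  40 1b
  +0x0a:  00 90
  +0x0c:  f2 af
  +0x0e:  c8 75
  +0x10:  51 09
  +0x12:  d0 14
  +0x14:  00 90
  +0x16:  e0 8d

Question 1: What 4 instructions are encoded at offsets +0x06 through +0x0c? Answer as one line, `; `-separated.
ld %r11, %r5; lsr %r11, %r4; ret; b -14

@+06  little-endian(50 2b) = 0x2b50
  opcode bits[15:12]=0x2: ld/RR
  rd: (w>>8)&0xf=0xb → %r11
  rs: (w>>4)&0xf=0x5 → %r5
@+08  little-endian(40 1b) = 0x1b40
  opcode bits[15:12]=0x1: lsr/RR
  rd: (w>>8)&0xf=0xb → %r11
  rs: (w>>4)&0xf=0x4 → %r4
@+0a  little-endian(00 90) = 0x9000
  opcode bits[15:12]=0x9: ret/N
@+0c  little-endian(f2 af) = 0xaff2
  opcode bits[15:12]=0xa: b/J
  imm: (w>>0)&0xfff=0xff2 (s12→-14) → -14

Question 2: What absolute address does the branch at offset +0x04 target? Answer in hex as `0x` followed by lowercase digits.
@+04  little-endian(fa af) = 0xaffa
  op=0xaffa>>12=0xa ⇒ b (J)
  [11:0] imm=4090 (s12→-6) = -6
  target = base 0xb85c + off 0x04 + 2 + imm -6 = 0xb85c

0xb85c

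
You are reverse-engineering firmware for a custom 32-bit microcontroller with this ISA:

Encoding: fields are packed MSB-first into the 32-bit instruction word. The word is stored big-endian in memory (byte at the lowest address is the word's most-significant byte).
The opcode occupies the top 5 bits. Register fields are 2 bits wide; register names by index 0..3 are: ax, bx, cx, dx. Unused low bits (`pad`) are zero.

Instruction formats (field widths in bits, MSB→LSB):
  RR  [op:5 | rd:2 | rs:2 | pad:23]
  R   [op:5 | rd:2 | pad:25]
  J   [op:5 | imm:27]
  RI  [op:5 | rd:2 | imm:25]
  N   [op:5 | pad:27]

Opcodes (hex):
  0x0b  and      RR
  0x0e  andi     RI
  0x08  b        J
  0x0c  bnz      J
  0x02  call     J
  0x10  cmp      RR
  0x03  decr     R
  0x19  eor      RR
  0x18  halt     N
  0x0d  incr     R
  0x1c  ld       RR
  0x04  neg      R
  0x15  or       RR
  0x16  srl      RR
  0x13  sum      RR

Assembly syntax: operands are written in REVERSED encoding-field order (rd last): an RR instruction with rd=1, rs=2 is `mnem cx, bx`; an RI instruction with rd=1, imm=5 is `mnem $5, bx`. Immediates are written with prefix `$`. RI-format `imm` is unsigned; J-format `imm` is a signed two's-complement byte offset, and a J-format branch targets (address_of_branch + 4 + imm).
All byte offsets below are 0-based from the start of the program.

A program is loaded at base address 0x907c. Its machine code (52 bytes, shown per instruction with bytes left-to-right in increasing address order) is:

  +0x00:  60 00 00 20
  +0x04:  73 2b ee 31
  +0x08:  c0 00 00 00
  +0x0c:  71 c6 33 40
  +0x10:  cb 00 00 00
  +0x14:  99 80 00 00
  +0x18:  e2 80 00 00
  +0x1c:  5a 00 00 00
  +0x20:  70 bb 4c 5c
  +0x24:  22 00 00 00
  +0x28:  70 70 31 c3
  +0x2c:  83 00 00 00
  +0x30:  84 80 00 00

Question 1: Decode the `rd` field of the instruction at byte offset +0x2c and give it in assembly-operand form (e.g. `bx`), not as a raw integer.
bx

+0x2c: 83 00 00 00 ⇒ word 0x83000000 (big)
  op=0x83000000>>27=0x10 ⇒ cmp (RR)
  rd: (w>>25)&0x3=0x1 → bx
  rs: (w>>23)&0x3=0x2 → cx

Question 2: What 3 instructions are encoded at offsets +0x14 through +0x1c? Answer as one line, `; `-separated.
sum dx, ax; ld bx, bx; and ax, bx

+0x14: 99 80 00 00 ⇒ word 0x99800000 (big)
  top 5b → 0x13 → sum [RR]
  rd: (w>>25)&0x3=0x0 → ax
  rs: (w>>23)&0x3=0x3 → dx
+0x18: e2 80 00 00 ⇒ word 0xe2800000 (big)
  top 5b → 0x1c → ld [RR]
  rd: (w>>25)&0x3=0x1 → bx
  rs: (w>>23)&0x3=0x1 → bx
+0x1c: 5a 00 00 00 ⇒ word 0x5a000000 (big)
  top 5b → 0xb → and [RR]
  rd: (w>>25)&0x3=0x1 → bx
  rs: (w>>23)&0x3=0x0 → ax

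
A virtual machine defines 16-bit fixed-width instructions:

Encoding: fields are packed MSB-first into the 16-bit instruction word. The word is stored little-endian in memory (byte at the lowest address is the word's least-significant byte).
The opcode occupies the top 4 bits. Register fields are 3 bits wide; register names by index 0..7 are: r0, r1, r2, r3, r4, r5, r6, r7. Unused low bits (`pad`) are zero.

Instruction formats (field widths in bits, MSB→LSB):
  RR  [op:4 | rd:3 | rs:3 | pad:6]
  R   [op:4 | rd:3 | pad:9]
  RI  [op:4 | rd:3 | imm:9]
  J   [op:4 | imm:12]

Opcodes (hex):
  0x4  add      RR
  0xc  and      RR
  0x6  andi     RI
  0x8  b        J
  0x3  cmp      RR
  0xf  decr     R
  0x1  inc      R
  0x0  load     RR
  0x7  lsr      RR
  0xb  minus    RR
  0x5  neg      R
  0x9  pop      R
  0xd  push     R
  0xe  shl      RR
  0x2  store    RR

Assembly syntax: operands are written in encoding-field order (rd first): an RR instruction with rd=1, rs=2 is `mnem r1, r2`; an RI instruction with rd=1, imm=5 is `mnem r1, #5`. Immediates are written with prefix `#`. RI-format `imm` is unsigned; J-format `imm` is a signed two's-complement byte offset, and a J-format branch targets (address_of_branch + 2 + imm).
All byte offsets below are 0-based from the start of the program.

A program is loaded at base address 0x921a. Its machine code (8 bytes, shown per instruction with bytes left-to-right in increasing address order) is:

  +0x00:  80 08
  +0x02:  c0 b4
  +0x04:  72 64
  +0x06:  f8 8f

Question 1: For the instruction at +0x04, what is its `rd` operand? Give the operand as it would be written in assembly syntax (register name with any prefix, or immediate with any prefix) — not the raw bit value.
r2

off 0x04: read 72 64 as little → 0x6472
  opcode bits[15:12]=0x6: andi/RI
  rd@[11:9]=0x2 ⇒ r2
  imm@[8:0]=0x72 ⇒ #114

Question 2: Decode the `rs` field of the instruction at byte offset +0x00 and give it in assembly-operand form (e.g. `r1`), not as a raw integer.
r2

[00] 80 08 → 0x0880
  opcode bits[15:12]=0x0: load/RR
  [11:9] rd=4 = r4
  [8:6] rs=2 = r2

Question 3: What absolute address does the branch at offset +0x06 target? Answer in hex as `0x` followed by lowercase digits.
off 0x06: read f8 8f as little → 0x8ff8
  opcode bits[15:12]=0x8: b/J
  imm: (w>>0)&0xfff=0xff8 (s12→-8) → #-8
  target = base 0x921a + off 0x06 + 2 + imm -8 = 0x921a

0x921a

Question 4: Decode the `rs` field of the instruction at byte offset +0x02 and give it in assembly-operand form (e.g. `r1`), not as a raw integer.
+0x02: c0 b4 ⇒ word 0xb4c0 (little)
  opcode bits[15:12]=0xb: minus/RR
  [11:9] rd=2 = r2
  [8:6] rs=3 = r3

r3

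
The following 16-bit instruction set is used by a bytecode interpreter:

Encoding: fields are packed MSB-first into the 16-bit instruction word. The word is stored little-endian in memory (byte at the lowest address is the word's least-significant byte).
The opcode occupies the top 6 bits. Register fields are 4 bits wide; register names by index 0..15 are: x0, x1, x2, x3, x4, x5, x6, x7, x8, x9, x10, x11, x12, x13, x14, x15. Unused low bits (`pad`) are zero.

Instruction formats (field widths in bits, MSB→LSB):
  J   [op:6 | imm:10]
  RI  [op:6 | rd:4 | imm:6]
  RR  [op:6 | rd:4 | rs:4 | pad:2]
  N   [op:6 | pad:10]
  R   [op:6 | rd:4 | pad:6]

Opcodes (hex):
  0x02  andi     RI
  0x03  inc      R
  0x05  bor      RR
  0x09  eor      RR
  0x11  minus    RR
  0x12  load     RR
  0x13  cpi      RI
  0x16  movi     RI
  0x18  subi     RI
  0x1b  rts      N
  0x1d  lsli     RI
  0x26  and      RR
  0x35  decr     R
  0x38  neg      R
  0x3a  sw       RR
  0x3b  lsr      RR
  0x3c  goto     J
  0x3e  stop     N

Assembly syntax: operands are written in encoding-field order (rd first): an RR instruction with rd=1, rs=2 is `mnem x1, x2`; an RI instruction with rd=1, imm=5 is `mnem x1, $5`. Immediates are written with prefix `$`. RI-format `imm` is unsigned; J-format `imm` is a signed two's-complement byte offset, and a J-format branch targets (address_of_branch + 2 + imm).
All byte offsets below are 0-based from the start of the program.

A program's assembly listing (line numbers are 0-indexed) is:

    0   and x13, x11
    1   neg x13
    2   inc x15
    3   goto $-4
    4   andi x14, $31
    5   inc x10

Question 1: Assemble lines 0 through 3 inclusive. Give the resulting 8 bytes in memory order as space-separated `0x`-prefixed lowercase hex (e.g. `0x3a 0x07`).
0x6c 0x9b 0x40 0xe3 0xc0 0x0f 0xfc 0xf3

0. and fields op=0x26:6|rd=13:4|rs=11:4|pad=0:2 → word 9b6ch → 6c 9b
1. neg fields op=0x38:6|rd=13:4|pad=0:6 → word e340h → 40 e3
2. inc fields op=0x3:6|rd=15:4|pad=0:6 → word 0fc0h → c0 0f
3. goto fields op=0x3c:6|imm=-4:10 → word f3fch → fc f3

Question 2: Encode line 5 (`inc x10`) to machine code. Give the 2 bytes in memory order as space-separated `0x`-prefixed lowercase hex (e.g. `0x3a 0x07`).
0x80 0x0e

L5: inc op=0x3:6|rd=10:4|pad=0:6 ⇒ 0x0e80 ⇒ little 80 0e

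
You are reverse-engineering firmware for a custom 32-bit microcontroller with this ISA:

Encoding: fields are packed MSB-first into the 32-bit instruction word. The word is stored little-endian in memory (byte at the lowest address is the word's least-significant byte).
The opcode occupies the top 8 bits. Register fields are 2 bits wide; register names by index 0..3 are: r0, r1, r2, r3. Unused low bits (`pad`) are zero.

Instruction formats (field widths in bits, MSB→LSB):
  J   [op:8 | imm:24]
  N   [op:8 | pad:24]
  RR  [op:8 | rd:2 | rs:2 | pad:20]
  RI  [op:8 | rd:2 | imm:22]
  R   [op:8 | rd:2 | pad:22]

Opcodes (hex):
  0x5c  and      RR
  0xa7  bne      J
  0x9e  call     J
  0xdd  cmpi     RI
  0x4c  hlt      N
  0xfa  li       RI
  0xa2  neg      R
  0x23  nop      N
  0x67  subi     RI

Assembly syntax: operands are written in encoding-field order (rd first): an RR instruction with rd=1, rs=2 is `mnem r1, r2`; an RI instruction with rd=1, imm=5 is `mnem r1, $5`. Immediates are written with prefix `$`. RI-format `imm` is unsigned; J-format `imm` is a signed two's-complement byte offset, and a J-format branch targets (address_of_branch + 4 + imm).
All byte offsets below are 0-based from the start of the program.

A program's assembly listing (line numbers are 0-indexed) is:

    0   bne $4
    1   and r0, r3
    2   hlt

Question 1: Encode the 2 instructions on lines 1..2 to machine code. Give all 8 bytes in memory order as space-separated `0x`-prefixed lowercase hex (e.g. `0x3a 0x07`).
line 1 (and): pack op=0x5c:8|rd=0:2|rs=3:2|pad=0:20 = 0x5c300000; little→ 00 00 30 5c
line 2 (hlt): pack op=0x4c:8|pad=0:24 = 0x4c000000; little→ 00 00 00 4c

0x00 0x00 0x30 0x5c 0x00 0x00 0x00 0x4c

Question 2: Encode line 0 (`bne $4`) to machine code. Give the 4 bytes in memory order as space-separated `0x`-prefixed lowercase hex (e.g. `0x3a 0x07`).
0x04 0x00 0x00 0xa7

L0: bne op=0xa7:8|imm=4:24 ⇒ 0xa7000004 ⇒ little 04 00 00 a7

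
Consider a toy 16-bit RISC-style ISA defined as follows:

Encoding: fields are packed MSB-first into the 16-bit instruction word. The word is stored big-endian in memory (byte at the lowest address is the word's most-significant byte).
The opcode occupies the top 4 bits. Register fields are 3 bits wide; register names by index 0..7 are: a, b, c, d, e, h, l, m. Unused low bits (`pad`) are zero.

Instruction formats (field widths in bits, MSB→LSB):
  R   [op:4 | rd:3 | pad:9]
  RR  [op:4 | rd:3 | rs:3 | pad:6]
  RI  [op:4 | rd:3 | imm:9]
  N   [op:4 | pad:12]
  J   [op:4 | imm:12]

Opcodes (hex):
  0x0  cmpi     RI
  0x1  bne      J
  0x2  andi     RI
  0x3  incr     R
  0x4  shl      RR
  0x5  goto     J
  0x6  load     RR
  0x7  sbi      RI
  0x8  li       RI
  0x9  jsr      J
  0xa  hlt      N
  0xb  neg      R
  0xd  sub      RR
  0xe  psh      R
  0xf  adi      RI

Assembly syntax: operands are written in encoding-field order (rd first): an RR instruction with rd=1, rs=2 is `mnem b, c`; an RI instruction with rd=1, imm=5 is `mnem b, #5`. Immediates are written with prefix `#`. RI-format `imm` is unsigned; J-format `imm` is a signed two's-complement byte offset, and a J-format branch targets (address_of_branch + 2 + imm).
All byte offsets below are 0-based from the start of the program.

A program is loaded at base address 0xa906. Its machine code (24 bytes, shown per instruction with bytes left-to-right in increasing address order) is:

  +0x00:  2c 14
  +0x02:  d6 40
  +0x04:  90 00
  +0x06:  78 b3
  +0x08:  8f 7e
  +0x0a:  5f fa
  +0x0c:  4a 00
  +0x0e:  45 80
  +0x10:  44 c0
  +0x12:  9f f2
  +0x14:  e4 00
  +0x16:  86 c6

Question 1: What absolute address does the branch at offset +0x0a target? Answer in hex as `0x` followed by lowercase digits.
0xa90c

[0a] 5f fa → 0x5ffa
  opcode bits[15:12]=0x5: goto/J
  [11:0] imm=4090 (s12→-6) = #-6
  target = base 0xa906 + off 0x0a + 2 + imm -6 = 0xa90c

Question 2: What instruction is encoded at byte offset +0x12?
jsr #-14

@+12  big-endian(9f f2) = 0x9ff2
  opcode bits[15:12]=0x9: jsr/J
  imm: (w>>0)&0xfff=0xff2 (s12→-14) → #-14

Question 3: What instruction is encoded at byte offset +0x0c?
[0c] 4a 00 → 0x4a00
  opcode bits[15:12]=0x4: shl/RR
  rd@[11:9]=0x5 ⇒ h
  rs@[8:6]=0x0 ⇒ a

shl h, a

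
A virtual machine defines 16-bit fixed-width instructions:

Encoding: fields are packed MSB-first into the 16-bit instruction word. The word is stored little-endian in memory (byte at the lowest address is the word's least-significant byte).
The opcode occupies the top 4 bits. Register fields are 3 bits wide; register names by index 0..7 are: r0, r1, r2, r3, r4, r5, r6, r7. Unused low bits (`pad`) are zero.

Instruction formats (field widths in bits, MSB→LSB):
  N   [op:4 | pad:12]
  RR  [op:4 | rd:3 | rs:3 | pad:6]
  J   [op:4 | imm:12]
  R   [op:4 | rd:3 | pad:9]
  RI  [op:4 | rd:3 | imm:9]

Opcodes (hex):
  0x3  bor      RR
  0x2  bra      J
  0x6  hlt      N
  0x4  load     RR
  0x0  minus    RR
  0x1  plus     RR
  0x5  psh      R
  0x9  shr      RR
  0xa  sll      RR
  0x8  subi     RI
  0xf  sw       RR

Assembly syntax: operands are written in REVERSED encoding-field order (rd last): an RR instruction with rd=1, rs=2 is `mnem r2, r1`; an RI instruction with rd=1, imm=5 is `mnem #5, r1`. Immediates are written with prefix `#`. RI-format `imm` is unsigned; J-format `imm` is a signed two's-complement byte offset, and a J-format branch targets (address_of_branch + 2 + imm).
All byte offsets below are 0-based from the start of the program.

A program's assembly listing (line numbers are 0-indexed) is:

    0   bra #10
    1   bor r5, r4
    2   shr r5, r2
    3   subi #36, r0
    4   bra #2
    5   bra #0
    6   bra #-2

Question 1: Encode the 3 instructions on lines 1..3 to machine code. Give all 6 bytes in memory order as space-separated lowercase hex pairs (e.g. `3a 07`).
L1: bor op=0x3:4|rd=4:3|rs=5:3|pad=0:6 ⇒ 0x3940 ⇒ little 40 39
L2: shr op=0x9:4|rd=2:3|rs=5:3|pad=0:6 ⇒ 0x9540 ⇒ little 40 95
L3: subi op=0x8:4|rd=0:3|imm=36:9 ⇒ 0x8024 ⇒ little 24 80

40 39 40 95 24 80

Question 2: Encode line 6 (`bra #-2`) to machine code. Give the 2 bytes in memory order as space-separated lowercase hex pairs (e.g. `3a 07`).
L6: bra op=0x2:4|imm=-2:12 ⇒ 0x2ffe ⇒ little fe 2f

fe 2f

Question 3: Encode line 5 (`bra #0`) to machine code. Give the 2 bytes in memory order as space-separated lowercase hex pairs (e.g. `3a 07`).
L5: bra op=0x2:4|imm=0:12 ⇒ 0x2000 ⇒ little 00 20

00 20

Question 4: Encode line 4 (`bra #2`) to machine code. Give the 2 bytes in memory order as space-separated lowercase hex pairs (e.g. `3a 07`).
02 20

line 4 (bra): pack op=0x2:4|imm=2:12 = 0x2002; little→ 02 20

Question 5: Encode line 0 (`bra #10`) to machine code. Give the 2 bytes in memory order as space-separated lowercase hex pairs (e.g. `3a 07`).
line 0 (bra): pack op=0x2:4|imm=10:12 = 0x200a; little→ 0a 20

0a 20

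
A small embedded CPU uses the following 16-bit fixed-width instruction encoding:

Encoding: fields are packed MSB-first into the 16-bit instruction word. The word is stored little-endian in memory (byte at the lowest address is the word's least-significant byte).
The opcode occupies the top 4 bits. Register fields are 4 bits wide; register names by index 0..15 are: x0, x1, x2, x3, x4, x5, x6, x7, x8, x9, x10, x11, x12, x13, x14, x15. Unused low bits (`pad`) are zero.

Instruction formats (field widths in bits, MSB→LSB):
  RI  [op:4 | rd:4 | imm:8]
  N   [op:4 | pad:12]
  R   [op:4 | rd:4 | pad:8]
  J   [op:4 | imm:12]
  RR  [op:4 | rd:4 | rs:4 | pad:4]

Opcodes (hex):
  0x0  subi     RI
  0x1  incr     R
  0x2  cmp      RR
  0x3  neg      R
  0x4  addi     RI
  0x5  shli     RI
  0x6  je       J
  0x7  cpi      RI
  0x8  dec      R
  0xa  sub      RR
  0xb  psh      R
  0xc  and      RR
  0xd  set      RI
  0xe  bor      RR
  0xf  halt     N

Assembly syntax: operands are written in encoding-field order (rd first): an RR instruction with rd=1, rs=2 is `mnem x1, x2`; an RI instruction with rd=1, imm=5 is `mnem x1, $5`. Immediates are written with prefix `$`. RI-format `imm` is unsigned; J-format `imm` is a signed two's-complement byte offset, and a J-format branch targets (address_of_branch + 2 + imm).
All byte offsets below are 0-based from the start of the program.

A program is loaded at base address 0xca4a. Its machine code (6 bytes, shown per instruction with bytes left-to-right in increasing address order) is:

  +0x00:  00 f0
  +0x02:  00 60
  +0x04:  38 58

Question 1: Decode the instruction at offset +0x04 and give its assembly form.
shli x8, $56

[04] 38 58 → 0x5838
  op=0x5838>>12=0x5 ⇒ shli (RI)
  [11:8] rd=8 = x8
  [7:0] imm=56 = $56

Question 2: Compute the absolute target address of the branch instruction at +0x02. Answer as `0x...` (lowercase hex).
0xca4e

@+02  little-endian(00 60) = 0x6000
  op=0x6000>>12=0x6 ⇒ je (J)
  imm@[11:0]=0x0 ⇒ $0
  target = base 0xca4a + off 0x02 + 2 + imm 0 = 0xca4e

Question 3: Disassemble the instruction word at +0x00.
halt

[00] 00 f0 → 0xf000
  top 4b → 0xf → halt [N]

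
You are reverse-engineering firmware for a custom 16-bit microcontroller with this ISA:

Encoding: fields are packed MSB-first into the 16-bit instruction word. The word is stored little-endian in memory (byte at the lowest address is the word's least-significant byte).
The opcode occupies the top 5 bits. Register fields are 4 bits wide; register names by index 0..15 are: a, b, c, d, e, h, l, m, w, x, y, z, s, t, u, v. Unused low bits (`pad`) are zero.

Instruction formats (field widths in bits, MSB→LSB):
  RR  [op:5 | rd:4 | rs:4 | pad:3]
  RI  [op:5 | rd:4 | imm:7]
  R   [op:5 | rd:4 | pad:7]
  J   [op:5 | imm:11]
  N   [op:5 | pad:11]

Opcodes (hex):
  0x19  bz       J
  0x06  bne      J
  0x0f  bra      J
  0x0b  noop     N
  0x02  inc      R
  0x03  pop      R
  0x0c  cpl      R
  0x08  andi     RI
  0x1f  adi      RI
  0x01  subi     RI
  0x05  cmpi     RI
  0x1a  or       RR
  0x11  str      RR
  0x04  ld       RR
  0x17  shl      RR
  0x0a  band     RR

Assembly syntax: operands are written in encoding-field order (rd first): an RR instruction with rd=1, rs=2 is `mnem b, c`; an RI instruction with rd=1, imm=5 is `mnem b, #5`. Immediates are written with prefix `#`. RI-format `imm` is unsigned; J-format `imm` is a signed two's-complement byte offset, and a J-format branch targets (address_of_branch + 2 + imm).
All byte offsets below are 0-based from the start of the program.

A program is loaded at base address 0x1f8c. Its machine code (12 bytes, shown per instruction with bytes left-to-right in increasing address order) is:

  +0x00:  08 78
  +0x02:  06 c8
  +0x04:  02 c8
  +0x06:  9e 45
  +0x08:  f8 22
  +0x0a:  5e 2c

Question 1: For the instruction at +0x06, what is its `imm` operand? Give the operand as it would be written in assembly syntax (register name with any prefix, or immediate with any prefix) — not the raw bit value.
#30

@+06  little-endian(9e 45) = 0x459e
  opcode bits[15:11]=0x8: andi/RI
  [10:7] rd=11 = z
  [6:0] imm=30 = #30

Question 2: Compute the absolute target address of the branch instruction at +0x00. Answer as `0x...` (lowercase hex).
[00] 08 78 → 0x7808
  op=0x7808>>11=0xf ⇒ bra (J)
  [10:0] imm=8 = #8
  target = base 0x1f8c + off 0x00 + 2 + imm 8 = 0x1f96

0x1f96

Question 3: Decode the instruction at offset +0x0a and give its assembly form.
off 0x0a: read 5e 2c as little → 0x2c5e
  opcode bits[15:11]=0x5: cmpi/RI
  rd@[10:7]=0x8 ⇒ w
  imm@[6:0]=0x5e ⇒ #94

cmpi w, #94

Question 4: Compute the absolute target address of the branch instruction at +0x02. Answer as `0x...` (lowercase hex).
off 0x02: read 06 c8 as little → 0xc806
  top 5b → 0x19 → bz [J]
  [10:0] imm=6 = #6
  target = base 0x1f8c + off 0x02 + 2 + imm 6 = 0x1f96

0x1f96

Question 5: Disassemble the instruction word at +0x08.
off 0x08: read f8 22 as little → 0x22f8
  op=0x22f8>>11=0x4 ⇒ ld (RR)
  rd: (w>>7)&0xf=0x5 → h
  rs: (w>>3)&0xf=0xf → v

ld h, v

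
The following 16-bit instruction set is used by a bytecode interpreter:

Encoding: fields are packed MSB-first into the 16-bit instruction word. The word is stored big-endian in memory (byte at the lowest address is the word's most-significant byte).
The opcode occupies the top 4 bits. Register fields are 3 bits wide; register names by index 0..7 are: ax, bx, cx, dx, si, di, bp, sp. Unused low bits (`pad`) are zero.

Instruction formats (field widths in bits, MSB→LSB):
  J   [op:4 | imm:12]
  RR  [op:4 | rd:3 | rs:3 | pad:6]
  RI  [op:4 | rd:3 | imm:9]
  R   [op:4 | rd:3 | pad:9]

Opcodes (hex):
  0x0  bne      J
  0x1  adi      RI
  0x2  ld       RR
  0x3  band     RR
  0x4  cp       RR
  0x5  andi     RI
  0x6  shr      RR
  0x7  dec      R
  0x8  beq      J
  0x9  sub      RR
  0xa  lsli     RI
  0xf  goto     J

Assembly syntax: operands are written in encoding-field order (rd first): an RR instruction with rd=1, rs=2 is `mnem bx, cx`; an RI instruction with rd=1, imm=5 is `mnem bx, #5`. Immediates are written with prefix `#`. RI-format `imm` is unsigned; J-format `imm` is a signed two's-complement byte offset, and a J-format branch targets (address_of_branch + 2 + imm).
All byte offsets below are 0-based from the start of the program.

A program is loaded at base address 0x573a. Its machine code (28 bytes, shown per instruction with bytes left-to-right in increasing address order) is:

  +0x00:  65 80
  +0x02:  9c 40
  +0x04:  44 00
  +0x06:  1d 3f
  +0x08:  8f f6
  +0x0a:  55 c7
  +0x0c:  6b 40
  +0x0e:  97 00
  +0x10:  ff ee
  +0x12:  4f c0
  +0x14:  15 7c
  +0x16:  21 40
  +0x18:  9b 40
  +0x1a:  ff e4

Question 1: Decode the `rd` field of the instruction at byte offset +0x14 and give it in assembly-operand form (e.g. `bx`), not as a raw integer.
+0x14: 15 7c ⇒ word 0x157c (big)
  top 4b → 0x1 → adi [RI]
  [11:9] rd=2 = cx
  [8:0] imm=380 = #380

cx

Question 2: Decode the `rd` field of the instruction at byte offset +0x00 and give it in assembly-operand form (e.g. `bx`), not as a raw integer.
cx

[00] 65 80 → 0x6580
  top 4b → 0x6 → shr [RR]
  rd: (w>>9)&0x7=0x2 → cx
  rs: (w>>6)&0x7=0x6 → bp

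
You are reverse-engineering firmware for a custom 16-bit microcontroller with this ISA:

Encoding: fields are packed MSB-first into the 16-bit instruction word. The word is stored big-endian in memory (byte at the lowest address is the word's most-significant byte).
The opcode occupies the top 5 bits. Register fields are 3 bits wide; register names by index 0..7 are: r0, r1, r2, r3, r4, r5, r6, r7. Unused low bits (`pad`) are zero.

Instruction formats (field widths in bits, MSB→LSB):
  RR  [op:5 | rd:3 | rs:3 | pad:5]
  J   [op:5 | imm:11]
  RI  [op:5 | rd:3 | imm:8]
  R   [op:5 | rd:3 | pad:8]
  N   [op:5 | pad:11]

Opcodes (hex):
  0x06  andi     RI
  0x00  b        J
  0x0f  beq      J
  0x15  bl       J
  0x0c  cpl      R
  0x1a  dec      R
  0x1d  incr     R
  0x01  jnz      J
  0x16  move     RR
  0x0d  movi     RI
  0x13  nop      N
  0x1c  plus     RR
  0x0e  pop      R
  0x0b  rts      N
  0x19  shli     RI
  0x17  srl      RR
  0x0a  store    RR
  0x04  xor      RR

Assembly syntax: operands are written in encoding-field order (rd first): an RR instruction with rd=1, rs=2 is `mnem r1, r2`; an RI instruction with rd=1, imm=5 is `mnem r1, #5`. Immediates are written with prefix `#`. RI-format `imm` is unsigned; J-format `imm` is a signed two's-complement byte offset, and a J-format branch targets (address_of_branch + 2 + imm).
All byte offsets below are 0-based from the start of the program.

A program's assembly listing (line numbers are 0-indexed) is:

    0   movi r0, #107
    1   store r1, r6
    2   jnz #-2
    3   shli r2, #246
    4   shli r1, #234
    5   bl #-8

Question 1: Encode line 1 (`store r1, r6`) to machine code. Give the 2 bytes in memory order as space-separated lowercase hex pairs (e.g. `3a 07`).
51 c0

1. store fields op=0xa:5|rd=1:3|rs=6:3|pad=0:5 → word 51c0h → 51 c0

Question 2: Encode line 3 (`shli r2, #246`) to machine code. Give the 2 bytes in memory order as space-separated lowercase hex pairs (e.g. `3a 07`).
ca f6

line 3 (shli): pack op=0x19:5|rd=2:3|imm=246:8 = 0xcaf6; big→ ca f6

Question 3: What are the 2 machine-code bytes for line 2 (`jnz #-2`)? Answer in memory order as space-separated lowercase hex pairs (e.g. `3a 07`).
line 2 (jnz): pack op=0x1:5|imm=-2:11 = 0x0ffe; big→ 0f fe

0f fe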